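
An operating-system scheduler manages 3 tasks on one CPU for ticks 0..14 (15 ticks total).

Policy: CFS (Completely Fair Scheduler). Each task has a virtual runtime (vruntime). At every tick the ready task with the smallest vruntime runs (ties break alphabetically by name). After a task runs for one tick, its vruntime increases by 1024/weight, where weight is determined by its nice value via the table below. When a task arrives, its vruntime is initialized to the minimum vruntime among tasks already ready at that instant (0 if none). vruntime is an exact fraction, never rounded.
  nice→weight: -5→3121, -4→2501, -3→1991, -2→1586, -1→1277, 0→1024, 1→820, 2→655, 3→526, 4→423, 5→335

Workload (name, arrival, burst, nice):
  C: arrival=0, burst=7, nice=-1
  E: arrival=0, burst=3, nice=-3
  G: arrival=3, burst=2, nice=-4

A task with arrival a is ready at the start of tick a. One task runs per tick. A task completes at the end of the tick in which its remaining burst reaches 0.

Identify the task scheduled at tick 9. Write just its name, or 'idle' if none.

t=0: vr[C=0 E=0] → run C
t=1: vr[C=1024/1277 E=0] → run E
t=2: vr[C=1024/1277 E=1024/1991] → run E
t=3: vr[C=1024/1277 E=2048/1991 G=1024/1277] → run C
t=4: vr[C=2048/1277 E=2048/1991 G=1024/1277] → run G
t=5: vr[C=2048/1277 E=2048/1991 G=3868672/3193777] → run E
t=6: vr[C=2048/1277 G=3868672/3193777] → run G
t=7: vr[C=2048/1277] → run C
t=8: vr[C=3072/1277] → run C
t=9: vr[C=4096/1277] → run C
t=10: vr[C=5120/1277] → run C
t=11: vr[C=6144/1277] → run C
t=12: (idle)
t=13: (idle)
t=14: (idle)

running at tick 9 = C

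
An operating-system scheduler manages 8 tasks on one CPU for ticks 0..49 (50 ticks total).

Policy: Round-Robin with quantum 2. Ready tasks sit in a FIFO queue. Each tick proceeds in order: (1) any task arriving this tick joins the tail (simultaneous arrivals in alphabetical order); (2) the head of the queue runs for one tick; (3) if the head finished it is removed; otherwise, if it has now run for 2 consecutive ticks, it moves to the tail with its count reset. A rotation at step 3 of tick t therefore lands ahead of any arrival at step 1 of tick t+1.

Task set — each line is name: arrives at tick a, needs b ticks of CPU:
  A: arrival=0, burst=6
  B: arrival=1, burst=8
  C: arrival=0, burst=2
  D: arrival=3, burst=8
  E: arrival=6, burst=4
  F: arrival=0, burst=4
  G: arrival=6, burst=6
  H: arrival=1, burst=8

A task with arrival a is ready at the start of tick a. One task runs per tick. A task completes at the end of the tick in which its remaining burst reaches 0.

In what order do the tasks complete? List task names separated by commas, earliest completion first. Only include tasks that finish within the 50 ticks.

completion order = C, F, A, E, G, B, H, D

t=0: queue=[A,C,F] q_used=0 → run A
t=1: queue=[A,C,F,B,H] q_used=1 → run A
t=2: queue=[C,F,B,H,A] q_used=0 → run C
t=3: queue=[C,F,B,H,A,D] q_used=1 → run C
t=4: queue=[F,B,H,A,D] q_used=0 → run F
t=5: queue=[F,B,H,A,D] q_used=1 → run F
t=6: queue=[B,H,A,D,F,E,G] q_used=0 → run B
t=7: queue=[B,H,A,D,F,E,G] q_used=1 → run B
t=8: queue=[H,A,D,F,E,G,B] q_used=0 → run H
t=9: queue=[H,A,D,F,E,G,B] q_used=1 → run H
t=10: queue=[A,D,F,E,G,B,H] q_used=0 → run A
t=11: queue=[A,D,F,E,G,B,H] q_used=1 → run A
t=12: queue=[D,F,E,G,B,H,A] q_used=0 → run D
t=13: queue=[D,F,E,G,B,H,A] q_used=1 → run D
t=14: queue=[F,E,G,B,H,A,D] q_used=0 → run F
t=15: queue=[F,E,G,B,H,A,D] q_used=1 → run F
t=16: queue=[E,G,B,H,A,D] q_used=0 → run E
t=17: queue=[E,G,B,H,A,D] q_used=1 → run E
t=18: queue=[G,B,H,A,D,E] q_used=0 → run G
t=19: queue=[G,B,H,A,D,E] q_used=1 → run G
t=20: queue=[B,H,A,D,E,G] q_used=0 → run B
t=21: queue=[B,H,A,D,E,G] q_used=1 → run B
t=22: queue=[H,A,D,E,G,B] q_used=0 → run H
t=23: queue=[H,A,D,E,G,B] q_used=1 → run H
t=24: queue=[A,D,E,G,B,H] q_used=0 → run A
t=25: queue=[A,D,E,G,B,H] q_used=1 → run A
t=26: queue=[D,E,G,B,H] q_used=0 → run D
t=27: queue=[D,E,G,B,H] q_used=1 → run D
t=28: queue=[E,G,B,H,D] q_used=0 → run E
t=29: queue=[E,G,B,H,D] q_used=1 → run E
t=30: queue=[G,B,H,D] q_used=0 → run G
t=31: queue=[G,B,H,D] q_used=1 → run G
t=32: queue=[B,H,D,G] q_used=0 → run B
t=33: queue=[B,H,D,G] q_used=1 → run B
t=34: queue=[H,D,G,B] q_used=0 → run H
t=35: queue=[H,D,G,B] q_used=1 → run H
t=36: queue=[D,G,B,H] q_used=0 → run D
t=37: queue=[D,G,B,H] q_used=1 → run D
t=38: queue=[G,B,H,D] q_used=0 → run G
t=39: queue=[G,B,H,D] q_used=1 → run G
t=40: queue=[B,H,D] q_used=0 → run B
t=41: queue=[B,H,D] q_used=1 → run B
t=42: queue=[H,D] q_used=0 → run H
t=43: queue=[H,D] q_used=1 → run H
t=44: queue=[D] q_used=0 → run D
t=45: queue=[D] q_used=1 → run D
t=46: (idle)
t=47: (idle)
t=48: (idle)
t=49: (idle)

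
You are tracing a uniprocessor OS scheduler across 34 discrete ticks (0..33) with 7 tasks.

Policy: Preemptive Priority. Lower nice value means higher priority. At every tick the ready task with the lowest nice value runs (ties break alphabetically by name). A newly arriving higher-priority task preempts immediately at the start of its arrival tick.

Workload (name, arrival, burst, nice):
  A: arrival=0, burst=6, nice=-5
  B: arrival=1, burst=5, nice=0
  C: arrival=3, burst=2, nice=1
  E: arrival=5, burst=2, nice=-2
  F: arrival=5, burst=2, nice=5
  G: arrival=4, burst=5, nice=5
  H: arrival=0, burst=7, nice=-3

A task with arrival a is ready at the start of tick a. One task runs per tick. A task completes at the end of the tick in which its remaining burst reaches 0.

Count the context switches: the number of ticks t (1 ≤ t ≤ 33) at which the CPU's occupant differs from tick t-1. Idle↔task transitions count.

context switches = 7

t=0: ready={A,H} → run A
t=1: ready={A,B,H} → run A
t=2: ready={A,B,H} → run A
t=3: ready={A,B,C,H} → run A
t=4: ready={A,B,C,G,H} → run A
t=5: ready={A,B,C,E,F,G,H} → run A
t=6: ready={B,C,E,F,G,H} → run H
t=7: ready={B,C,E,F,G,H} → run H
t=8: ready={B,C,E,F,G,H} → run H
t=9: ready={B,C,E,F,G,H} → run H
t=10: ready={B,C,E,F,G,H} → run H
t=11: ready={B,C,E,F,G,H} → run H
t=12: ready={B,C,E,F,G,H} → run H
t=13: ready={B,C,E,F,G} → run E
t=14: ready={B,C,E,F,G} → run E
t=15: ready={B,C,F,G} → run B
t=16: ready={B,C,F,G} → run B
t=17: ready={B,C,F,G} → run B
t=18: ready={B,C,F,G} → run B
t=19: ready={B,C,F,G} → run B
t=20: ready={C,F,G} → run C
t=21: ready={C,F,G} → run C
t=22: ready={F,G} → run F
t=23: ready={F,G} → run F
t=24: ready={G} → run G
t=25: ready={G} → run G
t=26: ready={G} → run G
t=27: ready={G} → run G
t=28: ready={G} → run G
t=29: (idle)
t=30: (idle)
t=31: (idle)
t=32: (idle)
t=33: (idle)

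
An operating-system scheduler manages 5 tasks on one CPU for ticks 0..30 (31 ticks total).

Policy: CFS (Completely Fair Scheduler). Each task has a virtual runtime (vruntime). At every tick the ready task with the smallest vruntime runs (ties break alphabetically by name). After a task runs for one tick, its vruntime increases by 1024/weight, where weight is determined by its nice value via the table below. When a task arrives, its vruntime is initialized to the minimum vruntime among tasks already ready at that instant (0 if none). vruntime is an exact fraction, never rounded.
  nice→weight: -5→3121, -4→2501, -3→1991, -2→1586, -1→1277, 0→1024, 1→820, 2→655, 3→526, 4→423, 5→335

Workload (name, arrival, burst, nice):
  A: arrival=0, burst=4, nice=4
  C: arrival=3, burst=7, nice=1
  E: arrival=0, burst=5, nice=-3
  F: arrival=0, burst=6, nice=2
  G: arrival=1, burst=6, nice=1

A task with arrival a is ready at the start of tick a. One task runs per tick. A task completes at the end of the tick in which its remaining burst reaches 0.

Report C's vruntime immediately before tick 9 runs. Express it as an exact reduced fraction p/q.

t=0: vr[A=0 E=0 F=0] → run A
t=1: vr[A=1024/423 E=0 F=0 G=0] → run E
t=2: vr[A=1024/423 E=1024/1991 F=0 G=0] → run F
t=3: vr[A=1024/423 C=0 E=1024/1991 F=1024/655 G=0] → run C
t=4: vr[A=1024/423 C=256/205 E=1024/1991 F=1024/655 G=0] → run G
t=5: vr[A=1024/423 C=256/205 E=1024/1991 F=1024/655 G=256/205] → run E
t=6: vr[A=1024/423 C=256/205 E=2048/1991 F=1024/655 G=256/205] → run E
t=7: vr[A=1024/423 C=256/205 E=3072/1991 F=1024/655 G=256/205] → run C
t=8: vr[A=1024/423 C=512/205 E=3072/1991 F=1024/655 G=256/205] → run G
t=9: vr[A=1024/423 C=512/205 E=3072/1991 F=1024/655 G=512/205] → run E
t=10: vr[A=1024/423 C=512/205 E=4096/1991 F=1024/655 G=512/205] → run F
t=11: vr[A=1024/423 C=512/205 E=4096/1991 F=2048/655 G=512/205] → run E
t=12: vr[A=1024/423 C=512/205 F=2048/655 G=512/205] → run A
t=13: vr[A=2048/423 C=512/205 F=2048/655 G=512/205] → run C
t=14: vr[A=2048/423 C=768/205 F=2048/655 G=512/205] → run G
t=15: vr[A=2048/423 C=768/205 F=2048/655 G=768/205] → run F
t=16: vr[A=2048/423 C=768/205 F=3072/655 G=768/205] → run C
t=17: vr[A=2048/423 C=1024/205 F=3072/655 G=768/205] → run G
t=18: vr[A=2048/423 C=1024/205 F=3072/655 G=1024/205] → run F
t=19: vr[A=2048/423 C=1024/205 F=4096/655 G=1024/205] → run A
t=20: vr[A=1024/141 C=1024/205 F=4096/655 G=1024/205] → run C
t=21: vr[A=1024/141 C=256/41 F=4096/655 G=1024/205] → run G
t=22: vr[A=1024/141 C=256/41 F=4096/655 G=256/41] → run C
t=23: vr[A=1024/141 C=1536/205 F=4096/655 G=256/41] → run G
t=24: vr[A=1024/141 C=1536/205 F=4096/655] → run F
t=25: vr[A=1024/141 C=1536/205 F=1024/131] → run A
t=26: vr[C=1536/205 F=1024/131] → run C
t=27: vr[F=1024/131] → run F
t=28: (idle)
t=29: (idle)
t=30: (idle)

vruntime(C, start of tick 9) = 512/205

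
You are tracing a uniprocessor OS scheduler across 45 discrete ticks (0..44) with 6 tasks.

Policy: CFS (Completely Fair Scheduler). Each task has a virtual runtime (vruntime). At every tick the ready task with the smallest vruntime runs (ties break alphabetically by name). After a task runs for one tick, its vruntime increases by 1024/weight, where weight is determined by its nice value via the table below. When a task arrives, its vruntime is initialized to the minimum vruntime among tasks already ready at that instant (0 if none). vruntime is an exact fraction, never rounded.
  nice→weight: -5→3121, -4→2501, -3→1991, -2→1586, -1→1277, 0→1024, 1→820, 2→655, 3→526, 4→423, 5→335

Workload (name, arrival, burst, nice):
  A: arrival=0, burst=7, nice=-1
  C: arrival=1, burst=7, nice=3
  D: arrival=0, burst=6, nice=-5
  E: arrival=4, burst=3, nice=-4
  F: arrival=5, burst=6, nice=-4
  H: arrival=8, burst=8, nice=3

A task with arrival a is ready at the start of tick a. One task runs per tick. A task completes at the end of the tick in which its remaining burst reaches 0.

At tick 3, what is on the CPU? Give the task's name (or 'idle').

running at tick 3 = D

t=0: vr[A=0 D=0] → run A
t=1: vr[A=1024/1277 C=0 D=0] → run C
t=2: vr[A=1024/1277 C=512/263 D=0] → run D
t=3: vr[A=1024/1277 C=512/263 D=1024/3121] → run D
t=4: vr[A=1024/1277 C=512/263 D=2048/3121 E=2048/3121] → run D
t=5: vr[A=1024/1277 C=512/263 D=3072/3121 E=2048/3121 F=2048/3121] → run E
t=6: vr[A=1024/1277 C=512/263 D=3072/3121 E=8317952/7805621 F=2048/3121] → run F
t=7: vr[A=1024/1277 C=512/263 D=3072/3121 E=8317952/7805621 F=8317952/7805621] → run A
t=8: vr[A=2048/1277 C=512/263 D=3072/3121 E=8317952/7805621 F=8317952/7805621 H=3072/3121] → run D
t=9: vr[A=2048/1277 C=512/263 D=4096/3121 E=8317952/7805621 F=8317952/7805621 H=3072/3121] → run H
t=10: vr[A=2048/1277 C=512/263 D=4096/3121 E=8317952/7805621 F=8317952/7805621 H=2405888/820823] → run E
t=11: vr[A=2048/1277 C=512/263 D=4096/3121 E=11513856/7805621 F=8317952/7805621 H=2405888/820823] → run F
t=12: vr[A=2048/1277 C=512/263 D=4096/3121 E=11513856/7805621 F=11513856/7805621 H=2405888/820823] → run D
t=13: vr[A=2048/1277 C=512/263 D=5120/3121 E=11513856/7805621 F=11513856/7805621 H=2405888/820823] → run E
t=14: vr[A=2048/1277 C=512/263 D=5120/3121 F=11513856/7805621 H=2405888/820823] → run F
t=15: vr[A=2048/1277 C=512/263 D=5120/3121 F=14709760/7805621 H=2405888/820823] → run A
t=16: vr[A=3072/1277 C=512/263 D=5120/3121 F=14709760/7805621 H=2405888/820823] → run D
t=17: vr[A=3072/1277 C=512/263 F=14709760/7805621 H=2405888/820823] → run F
t=18: vr[A=3072/1277 C=512/263 F=17905664/7805621 H=2405888/820823] → run C
t=19: vr[A=3072/1277 C=1024/263 F=17905664/7805621 H=2405888/820823] → run F
t=20: vr[A=3072/1277 C=1024/263 F=21101568/7805621 H=2405888/820823] → run A
t=21: vr[A=4096/1277 C=1024/263 F=21101568/7805621 H=2405888/820823] → run F
t=22: vr[A=4096/1277 C=1024/263 H=2405888/820823] → run H
t=23: vr[A=4096/1277 C=1024/263 H=4003840/820823] → run A
t=24: vr[A=5120/1277 C=1024/263 H=4003840/820823] → run C
t=25: vr[A=5120/1277 C=1536/263 H=4003840/820823] → run A
t=26: vr[A=6144/1277 C=1536/263 H=4003840/820823] → run A
t=27: vr[C=1536/263 H=4003840/820823] → run H
t=28: vr[C=1536/263 H=5601792/820823] → run C
t=29: vr[C=2048/263 H=5601792/820823] → run H
t=30: vr[C=2048/263 H=7199744/820823] → run C
t=31: vr[C=2560/263 H=7199744/820823] → run H
t=32: vr[C=2560/263 H=8797696/820823] → run C
t=33: vr[C=3072/263 H=8797696/820823] → run H
t=34: vr[C=3072/263 H=10395648/820823] → run C
t=35: vr[H=10395648/820823] → run H
t=36: vr[H=11993600/820823] → run H
t=37: (idle)
t=38: (idle)
t=39: (idle)
t=40: (idle)
t=41: (idle)
t=42: (idle)
t=43: (idle)
t=44: (idle)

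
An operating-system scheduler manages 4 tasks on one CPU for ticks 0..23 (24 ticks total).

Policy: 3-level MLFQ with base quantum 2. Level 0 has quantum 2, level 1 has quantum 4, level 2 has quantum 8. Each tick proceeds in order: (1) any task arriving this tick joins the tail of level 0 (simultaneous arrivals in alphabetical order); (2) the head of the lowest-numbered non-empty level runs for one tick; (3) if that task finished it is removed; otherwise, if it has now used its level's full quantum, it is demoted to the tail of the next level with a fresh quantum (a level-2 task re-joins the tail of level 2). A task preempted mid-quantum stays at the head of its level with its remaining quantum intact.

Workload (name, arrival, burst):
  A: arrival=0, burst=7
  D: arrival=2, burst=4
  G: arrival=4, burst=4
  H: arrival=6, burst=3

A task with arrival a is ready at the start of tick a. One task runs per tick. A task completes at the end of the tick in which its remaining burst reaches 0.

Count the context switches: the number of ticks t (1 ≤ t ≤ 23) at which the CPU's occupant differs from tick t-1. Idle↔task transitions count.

t=0: L0/L1/L2 = A/-/- → run A
t=1: L0/L1/L2 = A/-/- → run A
t=2: L0/L1/L2 = D/A/- → run D
t=3: L0/L1/L2 = D/A/- → run D
t=4: L0/L1/L2 = G/AD/- → run G
t=5: L0/L1/L2 = G/AD/- → run G
t=6: L0/L1/L2 = H/ADG/- → run H
t=7: L0/L1/L2 = H/ADG/- → run H
t=8: L0/L1/L2 = -/ADGH/- → run A
t=9: L0/L1/L2 = -/ADGH/- → run A
t=10: L0/L1/L2 = -/ADGH/- → run A
t=11: L0/L1/L2 = -/ADGH/- → run A
t=12: L0/L1/L2 = -/DGH/A → run D
t=13: L0/L1/L2 = -/DGH/A → run D
t=14: L0/L1/L2 = -/GH/A → run G
t=15: L0/L1/L2 = -/GH/A → run G
t=16: L0/L1/L2 = -/H/A → run H
t=17: L0/L1/L2 = -/-/A → run A
t=18: (idle)
t=19: (idle)
t=20: (idle)
t=21: (idle)
t=22: (idle)
t=23: (idle)

context switches = 9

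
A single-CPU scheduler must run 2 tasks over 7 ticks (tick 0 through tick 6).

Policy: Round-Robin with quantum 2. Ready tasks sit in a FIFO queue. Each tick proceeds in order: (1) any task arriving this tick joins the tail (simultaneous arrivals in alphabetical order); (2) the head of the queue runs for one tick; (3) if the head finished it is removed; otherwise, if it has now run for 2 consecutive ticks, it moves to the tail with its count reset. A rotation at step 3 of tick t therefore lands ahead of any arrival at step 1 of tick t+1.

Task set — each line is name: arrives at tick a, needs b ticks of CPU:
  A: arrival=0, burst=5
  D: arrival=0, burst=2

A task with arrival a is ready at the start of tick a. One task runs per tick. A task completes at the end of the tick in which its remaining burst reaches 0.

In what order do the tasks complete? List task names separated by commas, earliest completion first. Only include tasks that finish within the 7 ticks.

completion order = D, A

t=0: queue=[A,D] q_used=0 → run A
t=1: queue=[A,D] q_used=1 → run A
t=2: queue=[D,A] q_used=0 → run D
t=3: queue=[D,A] q_used=1 → run D
t=4: queue=[A] q_used=0 → run A
t=5: queue=[A] q_used=1 → run A
t=6: queue=[A] q_used=0 → run A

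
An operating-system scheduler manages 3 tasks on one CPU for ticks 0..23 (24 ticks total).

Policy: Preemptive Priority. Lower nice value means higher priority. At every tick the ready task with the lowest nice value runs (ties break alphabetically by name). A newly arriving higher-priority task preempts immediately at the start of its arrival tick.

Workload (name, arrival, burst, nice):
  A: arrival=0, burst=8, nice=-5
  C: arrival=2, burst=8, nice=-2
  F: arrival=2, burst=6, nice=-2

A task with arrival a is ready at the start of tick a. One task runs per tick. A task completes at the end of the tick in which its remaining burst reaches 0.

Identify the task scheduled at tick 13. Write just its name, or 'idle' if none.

running at tick 13 = C

t=0: ready={A} → run A
t=1: ready={A} → run A
t=2: ready={A,C,F} → run A
t=3: ready={A,C,F} → run A
t=4: ready={A,C,F} → run A
t=5: ready={A,C,F} → run A
t=6: ready={A,C,F} → run A
t=7: ready={A,C,F} → run A
t=8: ready={C,F} → run C
t=9: ready={C,F} → run C
t=10: ready={C,F} → run C
t=11: ready={C,F} → run C
t=12: ready={C,F} → run C
t=13: ready={C,F} → run C
t=14: ready={C,F} → run C
t=15: ready={C,F} → run C
t=16: ready={F} → run F
t=17: ready={F} → run F
t=18: ready={F} → run F
t=19: ready={F} → run F
t=20: ready={F} → run F
t=21: ready={F} → run F
t=22: (idle)
t=23: (idle)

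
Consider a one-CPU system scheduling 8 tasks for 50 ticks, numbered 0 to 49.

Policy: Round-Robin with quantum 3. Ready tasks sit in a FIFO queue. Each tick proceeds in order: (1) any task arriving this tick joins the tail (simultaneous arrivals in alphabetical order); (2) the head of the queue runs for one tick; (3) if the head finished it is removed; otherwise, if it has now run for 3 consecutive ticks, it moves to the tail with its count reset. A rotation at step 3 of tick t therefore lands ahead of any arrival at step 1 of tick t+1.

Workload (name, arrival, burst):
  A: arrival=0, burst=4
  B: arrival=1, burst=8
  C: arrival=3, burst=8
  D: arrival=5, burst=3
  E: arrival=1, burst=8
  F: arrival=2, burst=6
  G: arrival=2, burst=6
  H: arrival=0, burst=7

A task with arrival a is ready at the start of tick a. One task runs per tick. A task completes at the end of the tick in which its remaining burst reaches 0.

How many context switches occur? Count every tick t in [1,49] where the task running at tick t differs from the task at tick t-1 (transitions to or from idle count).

context switches = 18

t=0: queue=[A,H] q_used=0 → run A
t=1: queue=[A,H,B,E] q_used=1 → run A
t=2: queue=[A,H,B,E,F,G] q_used=2 → run A
t=3: queue=[H,B,E,F,G,A,C] q_used=0 → run H
t=4: queue=[H,B,E,F,G,A,C] q_used=1 → run H
t=5: queue=[H,B,E,F,G,A,C,D] q_used=2 → run H
t=6: queue=[B,E,F,G,A,C,D,H] q_used=0 → run B
t=7: queue=[B,E,F,G,A,C,D,H] q_used=1 → run B
t=8: queue=[B,E,F,G,A,C,D,H] q_used=2 → run B
t=9: queue=[E,F,G,A,C,D,H,B] q_used=0 → run E
t=10: queue=[E,F,G,A,C,D,H,B] q_used=1 → run E
t=11: queue=[E,F,G,A,C,D,H,B] q_used=2 → run E
t=12: queue=[F,G,A,C,D,H,B,E] q_used=0 → run F
t=13: queue=[F,G,A,C,D,H,B,E] q_used=1 → run F
t=14: queue=[F,G,A,C,D,H,B,E] q_used=2 → run F
t=15: queue=[G,A,C,D,H,B,E,F] q_used=0 → run G
t=16: queue=[G,A,C,D,H,B,E,F] q_used=1 → run G
t=17: queue=[G,A,C,D,H,B,E,F] q_used=2 → run G
t=18: queue=[A,C,D,H,B,E,F,G] q_used=0 → run A
t=19: queue=[C,D,H,B,E,F,G] q_used=0 → run C
t=20: queue=[C,D,H,B,E,F,G] q_used=1 → run C
t=21: queue=[C,D,H,B,E,F,G] q_used=2 → run C
t=22: queue=[D,H,B,E,F,G,C] q_used=0 → run D
t=23: queue=[D,H,B,E,F,G,C] q_used=1 → run D
t=24: queue=[D,H,B,E,F,G,C] q_used=2 → run D
t=25: queue=[H,B,E,F,G,C] q_used=0 → run H
t=26: queue=[H,B,E,F,G,C] q_used=1 → run H
t=27: queue=[H,B,E,F,G,C] q_used=2 → run H
t=28: queue=[B,E,F,G,C,H] q_used=0 → run B
t=29: queue=[B,E,F,G,C,H] q_used=1 → run B
t=30: queue=[B,E,F,G,C,H] q_used=2 → run B
t=31: queue=[E,F,G,C,H,B] q_used=0 → run E
t=32: queue=[E,F,G,C,H,B] q_used=1 → run E
t=33: queue=[E,F,G,C,H,B] q_used=2 → run E
t=34: queue=[F,G,C,H,B,E] q_used=0 → run F
t=35: queue=[F,G,C,H,B,E] q_used=1 → run F
t=36: queue=[F,G,C,H,B,E] q_used=2 → run F
t=37: queue=[G,C,H,B,E] q_used=0 → run G
t=38: queue=[G,C,H,B,E] q_used=1 → run G
t=39: queue=[G,C,H,B,E] q_used=2 → run G
t=40: queue=[C,H,B,E] q_used=0 → run C
t=41: queue=[C,H,B,E] q_used=1 → run C
t=42: queue=[C,H,B,E] q_used=2 → run C
t=43: queue=[H,B,E,C] q_used=0 → run H
t=44: queue=[B,E,C] q_used=0 → run B
t=45: queue=[B,E,C] q_used=1 → run B
t=46: queue=[E,C] q_used=0 → run E
t=47: queue=[E,C] q_used=1 → run E
t=48: queue=[C] q_used=0 → run C
t=49: queue=[C] q_used=1 → run C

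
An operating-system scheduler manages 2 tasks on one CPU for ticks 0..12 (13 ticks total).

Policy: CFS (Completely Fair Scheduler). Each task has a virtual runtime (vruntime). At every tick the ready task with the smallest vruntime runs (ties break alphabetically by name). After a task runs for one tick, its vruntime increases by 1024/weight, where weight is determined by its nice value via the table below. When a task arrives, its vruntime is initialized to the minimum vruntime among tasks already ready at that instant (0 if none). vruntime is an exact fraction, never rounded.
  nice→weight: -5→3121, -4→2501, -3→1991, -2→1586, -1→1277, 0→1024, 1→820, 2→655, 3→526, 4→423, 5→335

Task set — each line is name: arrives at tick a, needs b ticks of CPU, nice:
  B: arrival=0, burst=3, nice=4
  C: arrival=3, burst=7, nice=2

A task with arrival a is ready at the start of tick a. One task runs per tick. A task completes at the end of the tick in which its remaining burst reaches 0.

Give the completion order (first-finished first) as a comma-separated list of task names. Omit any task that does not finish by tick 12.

completion order = B, C

t=0: vr[B=0] → run B
t=1: vr[B=1024/423] → run B
t=2: vr[B=2048/423] → run B
t=3: vr[C=0] → run C
t=4: vr[C=1024/655] → run C
t=5: vr[C=2048/655] → run C
t=6: vr[C=3072/655] → run C
t=7: vr[C=4096/655] → run C
t=8: vr[C=1024/131] → run C
t=9: vr[C=6144/655] → run C
t=10: (idle)
t=11: (idle)
t=12: (idle)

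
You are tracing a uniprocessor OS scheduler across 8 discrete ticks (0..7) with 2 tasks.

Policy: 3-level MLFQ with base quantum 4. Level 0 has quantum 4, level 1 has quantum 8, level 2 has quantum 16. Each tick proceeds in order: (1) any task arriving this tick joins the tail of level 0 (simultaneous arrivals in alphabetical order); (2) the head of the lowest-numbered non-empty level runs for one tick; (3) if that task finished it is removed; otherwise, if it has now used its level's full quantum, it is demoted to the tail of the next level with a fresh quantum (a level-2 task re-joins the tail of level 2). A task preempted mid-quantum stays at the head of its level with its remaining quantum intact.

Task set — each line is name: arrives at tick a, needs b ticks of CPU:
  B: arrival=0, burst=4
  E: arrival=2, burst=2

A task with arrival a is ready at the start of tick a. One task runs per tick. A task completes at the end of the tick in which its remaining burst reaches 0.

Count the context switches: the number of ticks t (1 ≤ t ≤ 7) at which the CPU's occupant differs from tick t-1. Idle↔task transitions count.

context switches = 2

t=0: L0/L1/L2 = B/-/- → run B
t=1: L0/L1/L2 = B/-/- → run B
t=2: L0/L1/L2 = BE/-/- → run B
t=3: L0/L1/L2 = BE/-/- → run B
t=4: L0/L1/L2 = E/-/- → run E
t=5: L0/L1/L2 = E/-/- → run E
t=6: (idle)
t=7: (idle)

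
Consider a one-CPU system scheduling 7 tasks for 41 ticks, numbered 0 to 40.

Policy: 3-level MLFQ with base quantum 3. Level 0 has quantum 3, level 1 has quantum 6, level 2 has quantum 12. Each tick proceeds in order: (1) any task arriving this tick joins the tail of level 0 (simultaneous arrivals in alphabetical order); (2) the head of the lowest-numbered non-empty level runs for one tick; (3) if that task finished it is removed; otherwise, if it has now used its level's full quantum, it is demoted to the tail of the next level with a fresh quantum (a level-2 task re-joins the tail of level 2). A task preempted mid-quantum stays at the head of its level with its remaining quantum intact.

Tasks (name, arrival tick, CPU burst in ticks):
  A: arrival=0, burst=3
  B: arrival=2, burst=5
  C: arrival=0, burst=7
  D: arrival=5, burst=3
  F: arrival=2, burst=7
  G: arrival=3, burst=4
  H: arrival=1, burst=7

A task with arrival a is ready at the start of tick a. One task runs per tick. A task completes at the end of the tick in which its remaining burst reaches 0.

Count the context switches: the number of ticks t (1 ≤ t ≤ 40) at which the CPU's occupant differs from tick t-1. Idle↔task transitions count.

t=0: L0/L1/L2 = AC/-/- → run A
t=1: L0/L1/L2 = ACH/-/- → run A
t=2: L0/L1/L2 = ACHBF/-/- → run A
t=3: L0/L1/L2 = CHBFG/-/- → run C
t=4: L0/L1/L2 = CHBFG/-/- → run C
t=5: L0/L1/L2 = CHBFGD/-/- → run C
t=6: L0/L1/L2 = HBFGD/C/- → run H
t=7: L0/L1/L2 = HBFGD/C/- → run H
t=8: L0/L1/L2 = HBFGD/C/- → run H
t=9: L0/L1/L2 = BFGD/CH/- → run B
t=10: L0/L1/L2 = BFGD/CH/- → run B
t=11: L0/L1/L2 = BFGD/CH/- → run B
t=12: L0/L1/L2 = FGD/CHB/- → run F
t=13: L0/L1/L2 = FGD/CHB/- → run F
t=14: L0/L1/L2 = FGD/CHB/- → run F
t=15: L0/L1/L2 = GD/CHBF/- → run G
t=16: L0/L1/L2 = GD/CHBF/- → run G
t=17: L0/L1/L2 = GD/CHBF/- → run G
t=18: L0/L1/L2 = D/CHBFG/- → run D
t=19: L0/L1/L2 = D/CHBFG/- → run D
t=20: L0/L1/L2 = D/CHBFG/- → run D
t=21: L0/L1/L2 = -/CHBFG/- → run C
t=22: L0/L1/L2 = -/CHBFG/- → run C
t=23: L0/L1/L2 = -/CHBFG/- → run C
t=24: L0/L1/L2 = -/CHBFG/- → run C
t=25: L0/L1/L2 = -/HBFG/- → run H
t=26: L0/L1/L2 = -/HBFG/- → run H
t=27: L0/L1/L2 = -/HBFG/- → run H
t=28: L0/L1/L2 = -/HBFG/- → run H
t=29: L0/L1/L2 = -/BFG/- → run B
t=30: L0/L1/L2 = -/BFG/- → run B
t=31: L0/L1/L2 = -/FG/- → run F
t=32: L0/L1/L2 = -/FG/- → run F
t=33: L0/L1/L2 = -/FG/- → run F
t=34: L0/L1/L2 = -/FG/- → run F
t=35: L0/L1/L2 = -/G/- → run G
t=36: (idle)
t=37: (idle)
t=38: (idle)
t=39: (idle)
t=40: (idle)

context switches = 12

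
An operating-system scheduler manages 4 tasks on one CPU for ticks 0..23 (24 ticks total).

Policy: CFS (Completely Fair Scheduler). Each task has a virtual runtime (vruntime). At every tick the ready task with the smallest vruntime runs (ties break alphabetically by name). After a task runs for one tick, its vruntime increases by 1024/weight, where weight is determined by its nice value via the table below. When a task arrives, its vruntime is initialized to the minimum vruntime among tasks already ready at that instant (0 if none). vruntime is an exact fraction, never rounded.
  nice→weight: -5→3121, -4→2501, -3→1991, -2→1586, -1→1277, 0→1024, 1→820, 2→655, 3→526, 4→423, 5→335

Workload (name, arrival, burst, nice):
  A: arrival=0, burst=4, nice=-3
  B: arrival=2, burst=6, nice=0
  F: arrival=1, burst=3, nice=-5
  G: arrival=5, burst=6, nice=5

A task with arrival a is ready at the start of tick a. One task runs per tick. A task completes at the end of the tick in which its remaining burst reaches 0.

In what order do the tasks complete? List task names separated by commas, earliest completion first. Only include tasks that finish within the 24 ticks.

t=0: vr[A=0] → run A
t=1: vr[A=1024/1991 F=1024/1991] → run A
t=2: vr[A=2048/1991 B=1024/1991 F=1024/1991] → run B
t=3: vr[A=2048/1991 B=3015/1991 F=1024/1991] → run F
t=4: vr[A=2048/1991 B=3015/1991 F=5234688/6213911] → run F
t=5: vr[A=2048/1991 B=3015/1991 F=7273472/6213911 G=2048/1991] → run A
t=6: vr[A=3072/1991 B=3015/1991 F=7273472/6213911 G=2048/1991] → run G
t=7: vr[A=3072/1991 B=3015/1991 F=7273472/6213911 G=2724864/666985] → run F
t=8: vr[A=3072/1991 B=3015/1991 G=2724864/666985] → run B
t=9: vr[A=3072/1991 B=5006/1991 G=2724864/666985] → run A
t=10: vr[B=5006/1991 G=2724864/666985] → run B
t=11: vr[B=6997/1991 G=2724864/666985] → run B
t=12: vr[B=8988/1991 G=2724864/666985] → run G
t=13: vr[B=8988/1991 G=4763648/666985] → run B
t=14: vr[B=10979/1991 G=4763648/666985] → run B
t=15: vr[G=4763648/666985] → run G
t=16: vr[G=6802432/666985] → run G
t=17: vr[G=8841216/666985] → run G
t=18: vr[G=2176000/133397] → run G
t=19: (idle)
t=20: (idle)
t=21: (idle)
t=22: (idle)
t=23: (idle)

completion order = F, A, B, G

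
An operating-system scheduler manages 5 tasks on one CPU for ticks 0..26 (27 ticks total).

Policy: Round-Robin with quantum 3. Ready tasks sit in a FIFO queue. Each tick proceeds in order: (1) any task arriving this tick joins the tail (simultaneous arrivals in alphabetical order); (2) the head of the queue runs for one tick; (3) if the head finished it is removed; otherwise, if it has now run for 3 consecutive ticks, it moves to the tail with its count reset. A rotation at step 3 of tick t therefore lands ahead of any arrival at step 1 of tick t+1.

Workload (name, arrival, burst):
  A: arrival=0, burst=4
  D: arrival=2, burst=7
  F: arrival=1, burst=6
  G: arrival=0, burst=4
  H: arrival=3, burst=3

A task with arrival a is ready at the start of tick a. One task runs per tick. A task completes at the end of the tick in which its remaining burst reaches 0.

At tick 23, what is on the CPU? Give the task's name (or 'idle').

t=0: queue=[A,G] q_used=0 → run A
t=1: queue=[A,G,F] q_used=1 → run A
t=2: queue=[A,G,F,D] q_used=2 → run A
t=3: queue=[G,F,D,A,H] q_used=0 → run G
t=4: queue=[G,F,D,A,H] q_used=1 → run G
t=5: queue=[G,F,D,A,H] q_used=2 → run G
t=6: queue=[F,D,A,H,G] q_used=0 → run F
t=7: queue=[F,D,A,H,G] q_used=1 → run F
t=8: queue=[F,D,A,H,G] q_used=2 → run F
t=9: queue=[D,A,H,G,F] q_used=0 → run D
t=10: queue=[D,A,H,G,F] q_used=1 → run D
t=11: queue=[D,A,H,G,F] q_used=2 → run D
t=12: queue=[A,H,G,F,D] q_used=0 → run A
t=13: queue=[H,G,F,D] q_used=0 → run H
t=14: queue=[H,G,F,D] q_used=1 → run H
t=15: queue=[H,G,F,D] q_used=2 → run H
t=16: queue=[G,F,D] q_used=0 → run G
t=17: queue=[F,D] q_used=0 → run F
t=18: queue=[F,D] q_used=1 → run F
t=19: queue=[F,D] q_used=2 → run F
t=20: queue=[D] q_used=0 → run D
t=21: queue=[D] q_used=1 → run D
t=22: queue=[D] q_used=2 → run D
t=23: queue=[D] q_used=0 → run D
t=24: (idle)
t=25: (idle)
t=26: (idle)

running at tick 23 = D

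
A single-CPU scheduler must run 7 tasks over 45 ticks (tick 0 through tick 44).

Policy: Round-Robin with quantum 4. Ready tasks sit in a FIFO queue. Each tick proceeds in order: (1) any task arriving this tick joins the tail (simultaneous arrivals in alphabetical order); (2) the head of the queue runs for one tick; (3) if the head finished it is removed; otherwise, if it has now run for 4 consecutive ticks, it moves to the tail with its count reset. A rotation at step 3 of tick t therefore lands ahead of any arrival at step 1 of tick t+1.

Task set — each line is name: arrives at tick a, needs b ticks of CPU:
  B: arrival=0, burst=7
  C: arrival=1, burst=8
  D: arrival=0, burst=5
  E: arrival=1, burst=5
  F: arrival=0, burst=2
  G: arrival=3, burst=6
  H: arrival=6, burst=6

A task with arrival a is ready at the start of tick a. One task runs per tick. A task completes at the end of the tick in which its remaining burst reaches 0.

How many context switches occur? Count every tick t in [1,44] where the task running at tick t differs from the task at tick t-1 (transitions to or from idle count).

t=0: queue=[B,D,F] q_used=0 → run B
t=1: queue=[B,D,F,C,E] q_used=1 → run B
t=2: queue=[B,D,F,C,E] q_used=2 → run B
t=3: queue=[B,D,F,C,E,G] q_used=3 → run B
t=4: queue=[D,F,C,E,G,B] q_used=0 → run D
t=5: queue=[D,F,C,E,G,B] q_used=1 → run D
t=6: queue=[D,F,C,E,G,B,H] q_used=2 → run D
t=7: queue=[D,F,C,E,G,B,H] q_used=3 → run D
t=8: queue=[F,C,E,G,B,H,D] q_used=0 → run F
t=9: queue=[F,C,E,G,B,H,D] q_used=1 → run F
t=10: queue=[C,E,G,B,H,D] q_used=0 → run C
t=11: queue=[C,E,G,B,H,D] q_used=1 → run C
t=12: queue=[C,E,G,B,H,D] q_used=2 → run C
t=13: queue=[C,E,G,B,H,D] q_used=3 → run C
t=14: queue=[E,G,B,H,D,C] q_used=0 → run E
t=15: queue=[E,G,B,H,D,C] q_used=1 → run E
t=16: queue=[E,G,B,H,D,C] q_used=2 → run E
t=17: queue=[E,G,B,H,D,C] q_used=3 → run E
t=18: queue=[G,B,H,D,C,E] q_used=0 → run G
t=19: queue=[G,B,H,D,C,E] q_used=1 → run G
t=20: queue=[G,B,H,D,C,E] q_used=2 → run G
t=21: queue=[G,B,H,D,C,E] q_used=3 → run G
t=22: queue=[B,H,D,C,E,G] q_used=0 → run B
t=23: queue=[B,H,D,C,E,G] q_used=1 → run B
t=24: queue=[B,H,D,C,E,G] q_used=2 → run B
t=25: queue=[H,D,C,E,G] q_used=0 → run H
t=26: queue=[H,D,C,E,G] q_used=1 → run H
t=27: queue=[H,D,C,E,G] q_used=2 → run H
t=28: queue=[H,D,C,E,G] q_used=3 → run H
t=29: queue=[D,C,E,G,H] q_used=0 → run D
t=30: queue=[C,E,G,H] q_used=0 → run C
t=31: queue=[C,E,G,H] q_used=1 → run C
t=32: queue=[C,E,G,H] q_used=2 → run C
t=33: queue=[C,E,G,H] q_used=3 → run C
t=34: queue=[E,G,H] q_used=0 → run E
t=35: queue=[G,H] q_used=0 → run G
t=36: queue=[G,H] q_used=1 → run G
t=37: queue=[H] q_used=0 → run H
t=38: queue=[H] q_used=1 → run H
t=39: (idle)
t=40: (idle)
t=41: (idle)
t=42: (idle)
t=43: (idle)
t=44: (idle)

context switches = 13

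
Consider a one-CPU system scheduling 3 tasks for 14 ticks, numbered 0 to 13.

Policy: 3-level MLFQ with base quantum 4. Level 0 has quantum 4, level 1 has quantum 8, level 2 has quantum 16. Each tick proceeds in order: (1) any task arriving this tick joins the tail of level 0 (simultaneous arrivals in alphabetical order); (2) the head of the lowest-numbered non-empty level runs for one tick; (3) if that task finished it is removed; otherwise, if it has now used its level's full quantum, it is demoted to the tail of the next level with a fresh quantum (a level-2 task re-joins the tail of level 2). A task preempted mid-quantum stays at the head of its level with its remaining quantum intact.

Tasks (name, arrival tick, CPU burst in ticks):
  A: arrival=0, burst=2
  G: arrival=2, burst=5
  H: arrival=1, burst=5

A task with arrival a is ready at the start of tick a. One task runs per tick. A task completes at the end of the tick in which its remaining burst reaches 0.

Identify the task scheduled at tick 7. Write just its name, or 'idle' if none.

running at tick 7 = G

t=0: L0/L1/L2 = A/-/- → run A
t=1: L0/L1/L2 = AH/-/- → run A
t=2: L0/L1/L2 = HG/-/- → run H
t=3: L0/L1/L2 = HG/-/- → run H
t=4: L0/L1/L2 = HG/-/- → run H
t=5: L0/L1/L2 = HG/-/- → run H
t=6: L0/L1/L2 = G/H/- → run G
t=7: L0/L1/L2 = G/H/- → run G
t=8: L0/L1/L2 = G/H/- → run G
t=9: L0/L1/L2 = G/H/- → run G
t=10: L0/L1/L2 = -/HG/- → run H
t=11: L0/L1/L2 = -/G/- → run G
t=12: (idle)
t=13: (idle)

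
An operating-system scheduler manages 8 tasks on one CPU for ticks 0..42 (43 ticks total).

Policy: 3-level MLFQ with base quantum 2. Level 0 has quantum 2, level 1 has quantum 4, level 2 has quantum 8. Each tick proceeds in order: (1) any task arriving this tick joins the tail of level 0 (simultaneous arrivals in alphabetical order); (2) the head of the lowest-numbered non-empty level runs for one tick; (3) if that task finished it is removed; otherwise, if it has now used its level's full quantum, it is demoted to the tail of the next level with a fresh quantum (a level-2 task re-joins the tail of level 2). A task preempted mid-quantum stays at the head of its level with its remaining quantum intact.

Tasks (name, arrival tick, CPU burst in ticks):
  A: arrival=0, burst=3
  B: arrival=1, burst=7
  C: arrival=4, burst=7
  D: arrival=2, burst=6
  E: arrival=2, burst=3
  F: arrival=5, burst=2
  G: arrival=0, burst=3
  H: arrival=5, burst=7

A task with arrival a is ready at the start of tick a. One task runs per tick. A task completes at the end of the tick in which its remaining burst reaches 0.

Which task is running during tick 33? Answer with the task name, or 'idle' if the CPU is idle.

running at tick 33 = H

t=0: L0/L1/L2 = AG/-/- → run A
t=1: L0/L1/L2 = AGB/-/- → run A
t=2: L0/L1/L2 = GBDE/A/- → run G
t=3: L0/L1/L2 = GBDE/A/- → run G
t=4: L0/L1/L2 = BDEC/AG/- → run B
t=5: L0/L1/L2 = BDECFH/AG/- → run B
t=6: L0/L1/L2 = DECFH/AGB/- → run D
t=7: L0/L1/L2 = DECFH/AGB/- → run D
t=8: L0/L1/L2 = ECFH/AGBD/- → run E
t=9: L0/L1/L2 = ECFH/AGBD/- → run E
t=10: L0/L1/L2 = CFH/AGBDE/- → run C
t=11: L0/L1/L2 = CFH/AGBDE/- → run C
t=12: L0/L1/L2 = FH/AGBDEC/- → run F
t=13: L0/L1/L2 = FH/AGBDEC/- → run F
t=14: L0/L1/L2 = H/AGBDEC/- → run H
t=15: L0/L1/L2 = H/AGBDEC/- → run H
t=16: L0/L1/L2 = -/AGBDECH/- → run A
t=17: L0/L1/L2 = -/GBDECH/- → run G
t=18: L0/L1/L2 = -/BDECH/- → run B
t=19: L0/L1/L2 = -/BDECH/- → run B
t=20: L0/L1/L2 = -/BDECH/- → run B
t=21: L0/L1/L2 = -/BDECH/- → run B
t=22: L0/L1/L2 = -/DECH/B → run D
t=23: L0/L1/L2 = -/DECH/B → run D
t=24: L0/L1/L2 = -/DECH/B → run D
t=25: L0/L1/L2 = -/DECH/B → run D
t=26: L0/L1/L2 = -/ECH/B → run E
t=27: L0/L1/L2 = -/CH/B → run C
t=28: L0/L1/L2 = -/CH/B → run C
t=29: L0/L1/L2 = -/CH/B → run C
t=30: L0/L1/L2 = -/CH/B → run C
t=31: L0/L1/L2 = -/H/BC → run H
t=32: L0/L1/L2 = -/H/BC → run H
t=33: L0/L1/L2 = -/H/BC → run H
t=34: L0/L1/L2 = -/H/BC → run H
t=35: L0/L1/L2 = -/-/BCH → run B
t=36: L0/L1/L2 = -/-/CH → run C
t=37: L0/L1/L2 = -/-/H → run H
t=38: (idle)
t=39: (idle)
t=40: (idle)
t=41: (idle)
t=42: (idle)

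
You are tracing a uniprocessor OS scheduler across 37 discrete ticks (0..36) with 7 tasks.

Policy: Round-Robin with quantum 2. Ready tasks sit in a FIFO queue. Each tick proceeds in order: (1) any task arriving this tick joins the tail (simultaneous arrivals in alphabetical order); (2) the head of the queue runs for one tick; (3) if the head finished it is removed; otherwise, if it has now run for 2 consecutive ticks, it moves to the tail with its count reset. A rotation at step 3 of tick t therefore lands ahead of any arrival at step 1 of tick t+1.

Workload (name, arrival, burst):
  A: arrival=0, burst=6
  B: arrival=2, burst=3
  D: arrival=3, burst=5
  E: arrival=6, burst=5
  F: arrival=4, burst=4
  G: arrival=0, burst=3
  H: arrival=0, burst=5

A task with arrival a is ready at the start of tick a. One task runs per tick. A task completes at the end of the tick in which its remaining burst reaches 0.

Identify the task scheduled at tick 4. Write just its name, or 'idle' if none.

t=0: queue=[A,G,H] q_used=0 → run A
t=1: queue=[A,G,H] q_used=1 → run A
t=2: queue=[G,H,A,B] q_used=0 → run G
t=3: queue=[G,H,A,B,D] q_used=1 → run G
t=4: queue=[H,A,B,D,G,F] q_used=0 → run H
t=5: queue=[H,A,B,D,G,F] q_used=1 → run H
t=6: queue=[A,B,D,G,F,H,E] q_used=0 → run A
t=7: queue=[A,B,D,G,F,H,E] q_used=1 → run A
t=8: queue=[B,D,G,F,H,E,A] q_used=0 → run B
t=9: queue=[B,D,G,F,H,E,A] q_used=1 → run B
t=10: queue=[D,G,F,H,E,A,B] q_used=0 → run D
t=11: queue=[D,G,F,H,E,A,B] q_used=1 → run D
t=12: queue=[G,F,H,E,A,B,D] q_used=0 → run G
t=13: queue=[F,H,E,A,B,D] q_used=0 → run F
t=14: queue=[F,H,E,A,B,D] q_used=1 → run F
t=15: queue=[H,E,A,B,D,F] q_used=0 → run H
t=16: queue=[H,E,A,B,D,F] q_used=1 → run H
t=17: queue=[E,A,B,D,F,H] q_used=0 → run E
t=18: queue=[E,A,B,D,F,H] q_used=1 → run E
t=19: queue=[A,B,D,F,H,E] q_used=0 → run A
t=20: queue=[A,B,D,F,H,E] q_used=1 → run A
t=21: queue=[B,D,F,H,E] q_used=0 → run B
t=22: queue=[D,F,H,E] q_used=0 → run D
t=23: queue=[D,F,H,E] q_used=1 → run D
t=24: queue=[F,H,E,D] q_used=0 → run F
t=25: queue=[F,H,E,D] q_used=1 → run F
t=26: queue=[H,E,D] q_used=0 → run H
t=27: queue=[E,D] q_used=0 → run E
t=28: queue=[E,D] q_used=1 → run E
t=29: queue=[D,E] q_used=0 → run D
t=30: queue=[E] q_used=0 → run E
t=31: (idle)
t=32: (idle)
t=33: (idle)
t=34: (idle)
t=35: (idle)
t=36: (idle)

running at tick 4 = H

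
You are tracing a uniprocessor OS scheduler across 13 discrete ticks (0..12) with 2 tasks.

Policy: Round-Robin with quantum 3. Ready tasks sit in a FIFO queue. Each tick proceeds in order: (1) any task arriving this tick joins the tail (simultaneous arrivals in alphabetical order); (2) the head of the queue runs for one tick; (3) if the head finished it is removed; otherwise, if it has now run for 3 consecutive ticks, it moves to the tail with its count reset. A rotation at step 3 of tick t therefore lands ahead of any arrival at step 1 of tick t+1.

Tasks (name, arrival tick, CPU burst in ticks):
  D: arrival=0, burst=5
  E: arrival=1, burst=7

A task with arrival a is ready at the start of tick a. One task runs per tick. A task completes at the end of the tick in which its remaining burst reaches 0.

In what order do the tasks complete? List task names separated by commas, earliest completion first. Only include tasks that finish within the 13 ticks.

completion order = D, E

t=0: queue=[D] q_used=0 → run D
t=1: queue=[D,E] q_used=1 → run D
t=2: queue=[D,E] q_used=2 → run D
t=3: queue=[E,D] q_used=0 → run E
t=4: queue=[E,D] q_used=1 → run E
t=5: queue=[E,D] q_used=2 → run E
t=6: queue=[D,E] q_used=0 → run D
t=7: queue=[D,E] q_used=1 → run D
t=8: queue=[E] q_used=0 → run E
t=9: queue=[E] q_used=1 → run E
t=10: queue=[E] q_used=2 → run E
t=11: queue=[E] q_used=0 → run E
t=12: (idle)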